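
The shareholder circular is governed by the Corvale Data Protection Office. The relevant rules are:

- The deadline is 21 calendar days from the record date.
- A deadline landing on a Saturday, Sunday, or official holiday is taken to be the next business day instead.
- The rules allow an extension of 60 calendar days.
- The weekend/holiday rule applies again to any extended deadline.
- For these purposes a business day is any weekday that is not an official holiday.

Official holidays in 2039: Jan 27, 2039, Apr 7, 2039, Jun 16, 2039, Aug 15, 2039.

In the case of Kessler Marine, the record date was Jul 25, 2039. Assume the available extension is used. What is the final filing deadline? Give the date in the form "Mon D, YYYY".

Oct 17, 2039

Adding 21 calendar days to Jul 25, 2039 gives Aug 15, 2039.
Because Aug 15, 2039 is a listed holiday, the deadline becomes Aug 16, 2039 (Tuesday).
Applying the 60-calendar-day extension: Aug 16, 2039 + 60 days = Oct 15, 2039.
Because Oct 15, 2039 is a Saturday, the deadline becomes Oct 17, 2039 (Monday).
The final due date is Oct 17, 2039.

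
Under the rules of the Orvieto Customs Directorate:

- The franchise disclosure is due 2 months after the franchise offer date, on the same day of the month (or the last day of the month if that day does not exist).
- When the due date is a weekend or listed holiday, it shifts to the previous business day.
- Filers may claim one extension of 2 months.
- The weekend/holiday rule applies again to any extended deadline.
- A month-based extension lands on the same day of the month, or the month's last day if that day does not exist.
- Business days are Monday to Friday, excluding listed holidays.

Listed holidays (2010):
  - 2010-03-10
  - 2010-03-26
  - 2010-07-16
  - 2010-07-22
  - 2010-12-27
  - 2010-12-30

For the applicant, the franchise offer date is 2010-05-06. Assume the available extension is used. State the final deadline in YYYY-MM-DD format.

2010-09-06

Moving 2 months forward from 2010-05-06 on the corresponding day gives 2010-07-06.
Since 2010-07-06 is a Tuesday and not a holiday, the date is unchanged.
The 2 months extension carries 2010-07-06 to 2010-09-06.
2010-09-06 is a Monday and not a listed holiday, so it stands.
The final due date is 2010-09-06.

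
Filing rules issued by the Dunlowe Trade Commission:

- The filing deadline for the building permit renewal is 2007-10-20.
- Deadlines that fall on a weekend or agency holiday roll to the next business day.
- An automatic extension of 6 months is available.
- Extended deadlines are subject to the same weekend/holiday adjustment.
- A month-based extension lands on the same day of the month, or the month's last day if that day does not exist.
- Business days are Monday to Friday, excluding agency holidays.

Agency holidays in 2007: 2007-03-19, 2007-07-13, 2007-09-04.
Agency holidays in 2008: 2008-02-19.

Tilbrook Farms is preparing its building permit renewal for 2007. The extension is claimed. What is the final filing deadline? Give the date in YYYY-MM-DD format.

2008-04-22

The statutory due date is 2007-10-20.
2007-10-20 falls on a Saturday. Rolling to the next business day gives 2007-10-22, a Monday.
Add 6 months to 2007-10-22: 2008-04-22.
Since 2008-04-22 is a Tuesday and not a holiday, the date is unchanged.
Final deadline: 2008-04-22.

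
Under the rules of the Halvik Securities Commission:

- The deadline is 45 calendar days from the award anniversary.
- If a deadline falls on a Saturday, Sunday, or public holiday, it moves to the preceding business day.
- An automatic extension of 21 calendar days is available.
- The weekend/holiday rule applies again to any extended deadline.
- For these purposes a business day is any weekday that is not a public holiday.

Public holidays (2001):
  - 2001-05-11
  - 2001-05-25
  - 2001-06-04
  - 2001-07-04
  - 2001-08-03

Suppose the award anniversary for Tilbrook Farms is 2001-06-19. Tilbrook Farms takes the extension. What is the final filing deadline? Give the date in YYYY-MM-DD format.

2001-08-23

45 calendar days after 2001-06-19 is 2001-08-03.
2001-08-03 is a listed holiday; the preceding business day is 2001-08-02 (Thursday).
Add the 21 calendar-day extension to 2001-08-02: 2001-08-23.
2001-08-23 (Thursday) is already a business day.
Deadline: 2001-08-23.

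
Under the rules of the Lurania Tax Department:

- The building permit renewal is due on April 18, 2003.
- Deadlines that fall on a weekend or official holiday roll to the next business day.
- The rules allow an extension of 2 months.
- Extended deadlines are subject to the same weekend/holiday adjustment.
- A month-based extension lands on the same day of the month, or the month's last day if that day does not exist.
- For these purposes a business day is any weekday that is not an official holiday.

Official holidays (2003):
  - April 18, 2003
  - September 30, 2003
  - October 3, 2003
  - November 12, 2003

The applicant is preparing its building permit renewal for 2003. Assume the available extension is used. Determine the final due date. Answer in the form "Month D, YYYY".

The statutory due date is April 18, 2003.
April 18, 2003 is a listed holiday; the next business day is April 21, 2003 (Monday).
The 2 months extension carries April 21, 2003 to June 21, 2003.
June 21, 2003 is a Saturday; the next business day is June 23, 2003 (Monday).
So the filing is due June 23, 2003.

June 23, 2003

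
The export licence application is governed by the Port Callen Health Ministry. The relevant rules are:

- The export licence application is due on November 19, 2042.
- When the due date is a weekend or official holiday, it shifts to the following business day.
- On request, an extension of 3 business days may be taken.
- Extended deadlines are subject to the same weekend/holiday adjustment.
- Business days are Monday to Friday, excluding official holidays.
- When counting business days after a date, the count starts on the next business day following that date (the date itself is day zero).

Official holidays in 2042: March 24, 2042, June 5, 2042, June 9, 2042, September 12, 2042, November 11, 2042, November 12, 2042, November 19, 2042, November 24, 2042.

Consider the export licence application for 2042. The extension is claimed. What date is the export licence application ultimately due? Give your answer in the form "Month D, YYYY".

The statutory due date is November 19, 2042.
November 19, 2042 falls on a listed holiday. Rolling to the next business day gives November 20, 2042, a Thursday.
The 3-business-day extension runs from November 20, 2042 to November 26, 2042.
Since November 26, 2042 is a Wednesday and not a holiday, the date is unchanged.
So the filing is due November 26, 2042.

November 26, 2042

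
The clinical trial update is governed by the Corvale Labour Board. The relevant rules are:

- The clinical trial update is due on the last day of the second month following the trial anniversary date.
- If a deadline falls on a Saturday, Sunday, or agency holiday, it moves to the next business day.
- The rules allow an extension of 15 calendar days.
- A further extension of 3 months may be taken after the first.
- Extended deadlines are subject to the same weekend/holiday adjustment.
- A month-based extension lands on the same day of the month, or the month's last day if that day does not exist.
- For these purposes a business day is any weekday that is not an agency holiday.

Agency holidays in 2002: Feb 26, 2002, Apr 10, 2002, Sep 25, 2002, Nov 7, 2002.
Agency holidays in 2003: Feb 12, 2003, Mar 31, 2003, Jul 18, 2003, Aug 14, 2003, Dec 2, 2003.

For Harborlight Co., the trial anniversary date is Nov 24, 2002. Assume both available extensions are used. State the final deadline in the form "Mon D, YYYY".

May 19, 2003

The second month after Nov 24, 2002 is January 2003, whose last day is Jan 31, 2003.
Jan 31, 2003 falls on a Friday, which is a business day, so no adjustment is needed.
Applying the 15-calendar-day extension: Jan 31, 2003 + 15 days = Feb 15, 2003.
Feb 15, 2003 is a Saturday, so it moves to the next business day, Feb 17, 2003 (Monday).
Applying the 3 months extension: 3 months after Feb 17, 2003 is May 17, 2003.
Because May 17, 2003 is a Saturday, the deadline becomes May 19, 2003 (Monday).
So the filing is due May 19, 2003.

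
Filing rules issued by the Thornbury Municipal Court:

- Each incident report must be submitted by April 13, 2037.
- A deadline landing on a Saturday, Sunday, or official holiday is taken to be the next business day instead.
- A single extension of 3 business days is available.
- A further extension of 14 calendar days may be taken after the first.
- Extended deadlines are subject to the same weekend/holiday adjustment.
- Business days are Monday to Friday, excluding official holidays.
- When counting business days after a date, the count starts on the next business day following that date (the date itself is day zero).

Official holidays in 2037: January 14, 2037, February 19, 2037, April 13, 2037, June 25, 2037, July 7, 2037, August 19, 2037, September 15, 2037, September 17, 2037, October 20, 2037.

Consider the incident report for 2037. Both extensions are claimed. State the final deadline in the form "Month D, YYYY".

May 1, 2037

The stated deadline is April 13, 2037.
April 13, 2037 is a listed holiday, so it moves to the next business day, April 14, 2037 (Tuesday).
Counting 3 further business days from April 14, 2037 reaches April 17, 2037.
April 17, 2037 is a Friday and not a listed holiday, so it stands.
The 14-calendar-day extension moves the deadline from April 17, 2037 to May 1, 2037.
May 1, 2037 (Friday) is already a business day.
Deadline: May 1, 2037.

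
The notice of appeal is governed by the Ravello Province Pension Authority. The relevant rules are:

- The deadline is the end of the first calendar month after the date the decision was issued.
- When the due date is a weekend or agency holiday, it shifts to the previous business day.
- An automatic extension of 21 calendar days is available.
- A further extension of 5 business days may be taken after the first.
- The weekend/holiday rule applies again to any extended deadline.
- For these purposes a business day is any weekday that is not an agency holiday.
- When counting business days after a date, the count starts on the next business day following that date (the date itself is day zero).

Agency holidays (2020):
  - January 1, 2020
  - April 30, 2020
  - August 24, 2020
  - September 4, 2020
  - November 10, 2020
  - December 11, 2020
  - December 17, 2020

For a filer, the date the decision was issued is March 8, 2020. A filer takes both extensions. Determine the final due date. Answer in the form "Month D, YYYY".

May 27, 2020

The first month after March 8, 2020 is April 2020, whose last day is April 30, 2020.
April 30, 2020 is a listed holiday, so it moves to the preceding business day, April 29, 2020 (Wednesday).
Add the 21 calendar-day extension to April 29, 2020: May 20, 2020.
May 20, 2020 is a Wednesday and not a listed holiday, so it stands.
Counting 5 further business days from May 20, 2020 reaches May 27, 2020.
May 27, 2020 falls on a Wednesday, which is a business day, so no adjustment is needed.
The final due date is May 27, 2020.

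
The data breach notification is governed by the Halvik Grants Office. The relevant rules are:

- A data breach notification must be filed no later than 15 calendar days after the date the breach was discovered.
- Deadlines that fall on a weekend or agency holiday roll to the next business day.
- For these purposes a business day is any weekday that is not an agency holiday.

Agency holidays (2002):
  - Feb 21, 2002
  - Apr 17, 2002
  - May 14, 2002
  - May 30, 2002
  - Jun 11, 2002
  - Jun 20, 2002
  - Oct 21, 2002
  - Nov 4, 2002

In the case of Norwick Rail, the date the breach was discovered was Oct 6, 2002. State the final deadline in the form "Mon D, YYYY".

Adding 15 calendar days to Oct 6, 2002 gives Oct 21, 2002.
Oct 21, 2002 falls on a listed holiday. Rolling to the next business day gives Oct 22, 2002, a Tuesday.
The final due date is Oct 22, 2002.

Oct 22, 2002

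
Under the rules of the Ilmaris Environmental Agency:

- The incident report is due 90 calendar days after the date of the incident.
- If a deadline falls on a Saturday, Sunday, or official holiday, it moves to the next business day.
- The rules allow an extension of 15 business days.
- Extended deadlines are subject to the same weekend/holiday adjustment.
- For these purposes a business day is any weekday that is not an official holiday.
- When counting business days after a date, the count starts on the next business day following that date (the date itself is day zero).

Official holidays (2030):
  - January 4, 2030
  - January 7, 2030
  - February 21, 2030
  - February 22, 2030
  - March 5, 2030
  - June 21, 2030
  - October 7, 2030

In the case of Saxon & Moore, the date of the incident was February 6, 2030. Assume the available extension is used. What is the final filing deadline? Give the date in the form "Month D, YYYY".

Adding 90 calendar days to February 6, 2030 gives May 7, 2030.
May 7, 2030 (Tuesday) is already a business day.
Applying the 15-business-day extension: 15 business days after May 7, 2030 is May 28, 2030.
May 28, 2030 is a Tuesday and not a listed holiday, so it stands.
Final deadline: May 28, 2030.

May 28, 2030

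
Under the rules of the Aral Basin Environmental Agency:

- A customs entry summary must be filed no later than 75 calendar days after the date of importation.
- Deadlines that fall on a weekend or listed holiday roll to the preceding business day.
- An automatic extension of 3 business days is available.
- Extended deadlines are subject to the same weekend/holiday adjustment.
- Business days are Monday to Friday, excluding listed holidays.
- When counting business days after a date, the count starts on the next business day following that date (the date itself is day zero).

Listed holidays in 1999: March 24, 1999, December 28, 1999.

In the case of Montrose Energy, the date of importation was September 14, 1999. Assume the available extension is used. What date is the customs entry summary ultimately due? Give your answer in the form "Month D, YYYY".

December 1, 1999

Trigger date September 14, 1999 + 75 calendar days = November 28, 1999.
Because November 28, 1999 is a Sunday, the deadline becomes November 26, 1999 (Friday).
Counting 3 further business days from November 26, 1999 reaches December 1, 1999.
Since December 1, 1999 is a Wednesday and not a holiday, the date is unchanged.
Deadline: December 1, 1999.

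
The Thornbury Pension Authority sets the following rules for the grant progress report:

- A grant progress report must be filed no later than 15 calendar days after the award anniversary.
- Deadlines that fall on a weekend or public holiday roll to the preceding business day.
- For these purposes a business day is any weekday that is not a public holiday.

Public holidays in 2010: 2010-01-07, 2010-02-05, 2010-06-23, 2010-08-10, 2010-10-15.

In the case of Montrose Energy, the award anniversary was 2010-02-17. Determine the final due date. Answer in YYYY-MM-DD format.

Adding 15 calendar days to 2010-02-17 gives 2010-03-04.
2010-03-04 (Thursday) is already a business day.
Final deadline: 2010-03-04.

2010-03-04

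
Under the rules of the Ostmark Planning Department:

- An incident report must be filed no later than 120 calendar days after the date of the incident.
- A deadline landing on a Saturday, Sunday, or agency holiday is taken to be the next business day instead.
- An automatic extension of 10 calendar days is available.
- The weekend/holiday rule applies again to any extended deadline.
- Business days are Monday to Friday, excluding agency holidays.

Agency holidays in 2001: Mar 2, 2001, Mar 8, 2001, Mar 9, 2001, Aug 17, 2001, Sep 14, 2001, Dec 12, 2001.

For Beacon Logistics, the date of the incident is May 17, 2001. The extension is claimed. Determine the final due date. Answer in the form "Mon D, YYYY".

120 calendar days after May 17, 2001 is Sep 14, 2001.
Sep 14, 2001 is a listed holiday; the next business day is Sep 17, 2001 (Monday).
With the 10-day extension, Sep 17, 2001 becomes Sep 27, 2001.
Sep 27, 2001 is a Thursday and not a listed holiday, so it stands.
The final due date is Sep 27, 2001.

Sep 27, 2001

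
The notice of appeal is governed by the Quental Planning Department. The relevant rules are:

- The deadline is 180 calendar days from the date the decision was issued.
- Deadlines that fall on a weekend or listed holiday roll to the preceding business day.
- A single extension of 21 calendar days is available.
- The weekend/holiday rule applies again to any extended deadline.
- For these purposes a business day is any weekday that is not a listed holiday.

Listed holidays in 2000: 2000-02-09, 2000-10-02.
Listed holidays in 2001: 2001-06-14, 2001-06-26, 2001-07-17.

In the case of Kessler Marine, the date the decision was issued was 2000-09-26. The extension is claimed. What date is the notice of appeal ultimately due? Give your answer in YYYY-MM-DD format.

2001-04-13

Trigger date 2000-09-26 + 180 calendar days = 2001-03-25.
2001-03-25 is a Sunday, so it moves to the preceding business day, 2001-03-23 (Friday).
With the 21-day extension, 2001-03-23 becomes 2001-04-13.
2001-04-13 falls on a Friday, which is a business day, so no adjustment is needed.
Deadline: 2001-04-13.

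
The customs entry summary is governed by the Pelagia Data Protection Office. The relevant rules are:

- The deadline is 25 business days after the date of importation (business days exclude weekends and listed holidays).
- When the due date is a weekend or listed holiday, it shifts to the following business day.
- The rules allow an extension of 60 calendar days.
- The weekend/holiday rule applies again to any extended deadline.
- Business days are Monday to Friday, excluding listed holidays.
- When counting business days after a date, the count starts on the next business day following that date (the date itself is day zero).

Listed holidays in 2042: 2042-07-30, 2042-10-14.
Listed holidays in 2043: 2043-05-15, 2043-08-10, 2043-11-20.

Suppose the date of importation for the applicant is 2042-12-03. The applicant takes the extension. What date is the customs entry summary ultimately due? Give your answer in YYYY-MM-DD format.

Starting the day after 2042-12-03 and counting 25 business days lands on 2043-01-07.
2043-01-07 is a Wednesday and not a listed holiday, so it stands.
With the 60-day extension, 2043-01-07 becomes 2043-03-08.
2043-03-08 falls on a Sunday. Rolling to the next business day gives 2043-03-09, a Monday.
The final due date is 2043-03-09.

2043-03-09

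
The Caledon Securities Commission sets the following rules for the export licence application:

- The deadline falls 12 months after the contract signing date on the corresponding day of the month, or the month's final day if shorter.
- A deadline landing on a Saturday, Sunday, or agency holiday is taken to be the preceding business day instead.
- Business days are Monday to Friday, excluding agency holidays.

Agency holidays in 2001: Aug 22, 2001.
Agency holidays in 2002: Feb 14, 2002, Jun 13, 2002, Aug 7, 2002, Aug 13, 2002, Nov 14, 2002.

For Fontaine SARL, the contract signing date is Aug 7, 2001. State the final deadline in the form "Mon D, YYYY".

12 months from Aug 7, 2001 is Aug 7, 2002.
Aug 7, 2002 is a listed holiday, so it moves to the preceding business day, Aug 6, 2002 (Tuesday).
So the filing is due Aug 6, 2002.

Aug 6, 2002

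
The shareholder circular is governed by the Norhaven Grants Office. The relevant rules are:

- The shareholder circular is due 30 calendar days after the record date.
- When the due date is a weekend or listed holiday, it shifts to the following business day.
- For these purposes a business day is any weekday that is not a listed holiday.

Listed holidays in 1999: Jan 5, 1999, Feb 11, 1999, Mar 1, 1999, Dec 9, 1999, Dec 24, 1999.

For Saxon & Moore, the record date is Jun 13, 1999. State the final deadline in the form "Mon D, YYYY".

Jul 13, 1999

Trigger date Jun 13, 1999 + 30 calendar days = Jul 13, 1999.
Jul 13, 1999 (Tuesday) is already a business day.
Deadline: Jul 13, 1999.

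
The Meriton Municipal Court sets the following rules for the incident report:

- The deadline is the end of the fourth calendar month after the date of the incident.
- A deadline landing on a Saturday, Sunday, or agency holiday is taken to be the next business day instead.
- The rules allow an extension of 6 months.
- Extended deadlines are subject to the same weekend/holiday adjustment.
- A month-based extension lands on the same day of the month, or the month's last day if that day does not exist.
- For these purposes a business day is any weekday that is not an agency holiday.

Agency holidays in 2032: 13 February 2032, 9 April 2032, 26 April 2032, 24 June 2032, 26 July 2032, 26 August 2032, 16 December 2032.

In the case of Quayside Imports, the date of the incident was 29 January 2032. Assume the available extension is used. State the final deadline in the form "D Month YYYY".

4 months after 29 January 2032 is May 2032; that month ends on 31 May 2032.
Since 31 May 2032 is a Monday and not a holiday, the date is unchanged.
The 6 months extension carries 31 May 2032 to 30 November 2032 (day 31 does not exist in November, so the month's last day is used).
Since 30 November 2032 is a Tuesday and not a holiday, the date is unchanged.
Deadline: 30 November 2032.

30 November 2032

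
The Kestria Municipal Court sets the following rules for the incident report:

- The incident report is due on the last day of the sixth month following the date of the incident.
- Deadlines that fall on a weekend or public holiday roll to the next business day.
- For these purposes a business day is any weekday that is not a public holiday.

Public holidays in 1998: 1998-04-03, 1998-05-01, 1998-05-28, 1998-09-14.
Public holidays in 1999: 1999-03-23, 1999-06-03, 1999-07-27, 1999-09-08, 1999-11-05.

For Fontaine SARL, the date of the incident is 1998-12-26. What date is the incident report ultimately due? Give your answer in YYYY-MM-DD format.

1999-06-30

The sixth month after 1998-12-26 is June 1999, whose last day is 1999-06-30.
1999-06-30 is a Wednesday and not a listed holiday, so it stands.
The final due date is 1999-06-30.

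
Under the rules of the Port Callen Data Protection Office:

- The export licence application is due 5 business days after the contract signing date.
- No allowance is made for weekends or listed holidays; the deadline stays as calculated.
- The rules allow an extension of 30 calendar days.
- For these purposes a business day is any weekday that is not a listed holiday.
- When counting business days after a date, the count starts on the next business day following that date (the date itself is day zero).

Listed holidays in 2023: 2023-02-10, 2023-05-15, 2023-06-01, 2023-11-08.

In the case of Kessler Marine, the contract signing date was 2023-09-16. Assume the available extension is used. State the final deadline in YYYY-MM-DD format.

Starting the day after 2023-09-16 and counting 5 business days lands on 2023-09-22.
2023-09-22 is a Friday; no weekend or holiday adjustment applies.
With the 30-day extension, 2023-09-22 becomes 2023-10-22.
2023-10-22 falls on a Sunday. The rules make no weekend/holiday allowance, so it remains 2023-10-22.
The final due date is 2023-10-22.

2023-10-22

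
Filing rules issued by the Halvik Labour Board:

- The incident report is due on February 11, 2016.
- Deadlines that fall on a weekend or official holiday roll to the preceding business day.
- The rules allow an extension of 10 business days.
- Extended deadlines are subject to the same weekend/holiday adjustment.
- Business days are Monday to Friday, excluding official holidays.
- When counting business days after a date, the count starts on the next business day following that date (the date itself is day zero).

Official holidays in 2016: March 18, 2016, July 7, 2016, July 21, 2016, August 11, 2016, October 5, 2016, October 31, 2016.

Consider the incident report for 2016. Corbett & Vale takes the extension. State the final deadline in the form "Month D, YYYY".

Start from the fixed due date, February 11, 2016.
February 11, 2016 falls on a Thursday, which is a business day, so no adjustment is needed.
The 10-business-day extension runs from February 11, 2016 to February 25, 2016.
February 25, 2016 (Thursday) is already a business day.
Deadline: February 25, 2016.

February 25, 2016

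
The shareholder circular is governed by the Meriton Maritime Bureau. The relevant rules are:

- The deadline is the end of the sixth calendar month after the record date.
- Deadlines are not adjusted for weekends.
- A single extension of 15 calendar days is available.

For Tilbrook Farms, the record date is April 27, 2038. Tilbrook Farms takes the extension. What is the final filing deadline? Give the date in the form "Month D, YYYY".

The sixth month after April 27, 2038 is October 2038, whose last day is October 31, 2038.
October 31, 2038 falls on a Sunday. The rules make no weekend/holiday allowance, so it remains October 31, 2038.
The 15-calendar-day extension moves the deadline from October 31, 2038 to November 15, 2038.
November 15, 2038 falls on a Monday. The rules make no weekend/holiday allowance, so it remains November 15, 2038.
So the filing is due November 15, 2038.

November 15, 2038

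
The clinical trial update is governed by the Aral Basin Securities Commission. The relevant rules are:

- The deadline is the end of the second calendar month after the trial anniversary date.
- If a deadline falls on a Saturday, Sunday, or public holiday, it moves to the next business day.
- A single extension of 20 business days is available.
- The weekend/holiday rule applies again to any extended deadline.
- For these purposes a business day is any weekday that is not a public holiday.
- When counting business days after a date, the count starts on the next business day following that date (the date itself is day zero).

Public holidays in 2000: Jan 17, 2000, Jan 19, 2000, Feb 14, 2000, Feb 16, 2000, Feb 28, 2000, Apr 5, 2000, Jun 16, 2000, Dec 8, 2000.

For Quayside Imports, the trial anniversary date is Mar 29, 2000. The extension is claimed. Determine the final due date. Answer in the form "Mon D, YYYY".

2 months after Mar 29, 2000 falls in May 2000; the last day of that month is May 31, 2000.
May 31, 2000 (Wednesday) is already a business day.
Applying the 20-business-day extension: 20 business days after May 31, 2000 is Jun 29, 2000.
Jun 29, 2000 falls on a Thursday, which is a business day, so no adjustment is needed.
Final deadline: Jun 29, 2000.

Jun 29, 2000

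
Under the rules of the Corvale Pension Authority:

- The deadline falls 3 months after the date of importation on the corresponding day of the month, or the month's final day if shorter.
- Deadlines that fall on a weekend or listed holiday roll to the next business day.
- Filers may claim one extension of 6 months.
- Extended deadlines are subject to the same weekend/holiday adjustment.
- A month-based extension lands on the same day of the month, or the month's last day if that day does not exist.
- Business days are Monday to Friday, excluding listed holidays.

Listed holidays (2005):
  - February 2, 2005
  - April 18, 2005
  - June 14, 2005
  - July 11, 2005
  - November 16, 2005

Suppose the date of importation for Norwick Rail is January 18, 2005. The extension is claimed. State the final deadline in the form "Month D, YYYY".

October 19, 2005

Moving 3 months forward from January 18, 2005 on the corresponding day gives April 18, 2005.
April 18, 2005 falls on a listed holiday. Rolling to the next business day gives April 19, 2005, a Tuesday.
The 6 months extension carries April 19, 2005 to October 19, 2005.
October 19, 2005 is a Wednesday and not a listed holiday, so it stands.
The final due date is October 19, 2005.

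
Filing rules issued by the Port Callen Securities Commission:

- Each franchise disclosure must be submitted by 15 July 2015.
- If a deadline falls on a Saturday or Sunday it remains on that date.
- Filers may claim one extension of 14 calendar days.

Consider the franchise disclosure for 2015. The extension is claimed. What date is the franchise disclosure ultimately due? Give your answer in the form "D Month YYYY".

The statutory due date is 15 July 2015.
15 July 2015 is a Wednesday; no weekend or holiday adjustment applies.
The 14-calendar-day extension moves the deadline from 15 July 2015 to 29 July 2015.
No adjustment is made for weekends or holidays, so 29 July 2015 stands.
Deadline: 29 July 2015.

29 July 2015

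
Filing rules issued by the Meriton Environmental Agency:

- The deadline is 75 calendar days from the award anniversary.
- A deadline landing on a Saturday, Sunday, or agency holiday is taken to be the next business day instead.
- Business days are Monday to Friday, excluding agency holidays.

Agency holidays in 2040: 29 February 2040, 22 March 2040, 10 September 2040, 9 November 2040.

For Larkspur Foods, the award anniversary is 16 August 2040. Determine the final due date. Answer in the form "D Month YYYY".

75 calendar days after 16 August 2040 is 30 October 2040.
30 October 2040 falls on a Tuesday, which is a business day, so no adjustment is needed.
So the filing is due 30 October 2040.

30 October 2040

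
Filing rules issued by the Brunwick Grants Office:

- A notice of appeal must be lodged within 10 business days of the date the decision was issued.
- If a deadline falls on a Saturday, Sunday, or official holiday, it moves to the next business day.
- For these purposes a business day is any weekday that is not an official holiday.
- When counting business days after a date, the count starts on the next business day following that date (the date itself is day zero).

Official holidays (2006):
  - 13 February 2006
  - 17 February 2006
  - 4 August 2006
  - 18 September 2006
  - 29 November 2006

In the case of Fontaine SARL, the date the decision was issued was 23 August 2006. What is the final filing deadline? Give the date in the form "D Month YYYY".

6 September 2006

Starting the day after 23 August 2006 and counting 10 business days lands on 6 September 2006.
6 September 2006 (Wednesday) is already a business day.
Deadline: 6 September 2006.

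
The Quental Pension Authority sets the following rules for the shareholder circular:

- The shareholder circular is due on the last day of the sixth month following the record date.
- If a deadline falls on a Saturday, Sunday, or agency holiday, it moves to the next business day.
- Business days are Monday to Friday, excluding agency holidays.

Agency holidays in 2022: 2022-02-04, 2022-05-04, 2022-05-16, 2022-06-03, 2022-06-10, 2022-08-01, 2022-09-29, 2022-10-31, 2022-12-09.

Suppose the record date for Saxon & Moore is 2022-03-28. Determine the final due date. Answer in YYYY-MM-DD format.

6 months after 2022-03-28 falls in September 2022; the last day of that month is 2022-09-30.
2022-09-30 is a Friday and not a listed holiday, so it stands.
So the filing is due 2022-09-30.

2022-09-30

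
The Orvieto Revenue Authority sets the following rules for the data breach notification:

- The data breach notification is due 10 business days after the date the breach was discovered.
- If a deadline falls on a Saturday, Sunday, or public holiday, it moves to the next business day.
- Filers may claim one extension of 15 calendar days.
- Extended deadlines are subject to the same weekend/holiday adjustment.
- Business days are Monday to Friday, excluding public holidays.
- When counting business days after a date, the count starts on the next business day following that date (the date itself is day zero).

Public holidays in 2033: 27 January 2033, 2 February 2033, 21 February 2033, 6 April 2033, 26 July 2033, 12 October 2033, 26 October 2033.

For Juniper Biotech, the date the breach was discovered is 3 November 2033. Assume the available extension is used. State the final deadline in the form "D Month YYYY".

Starting the day after 3 November 2033 and counting 10 business days lands on 17 November 2033.
Since 17 November 2033 is a Thursday and not a holiday, the date is unchanged.
With the 15-day extension, 17 November 2033 becomes 2 December 2033.
2 December 2033 falls on a Friday, which is a business day, so no adjustment is needed.
The final due date is 2 December 2033.

2 December 2033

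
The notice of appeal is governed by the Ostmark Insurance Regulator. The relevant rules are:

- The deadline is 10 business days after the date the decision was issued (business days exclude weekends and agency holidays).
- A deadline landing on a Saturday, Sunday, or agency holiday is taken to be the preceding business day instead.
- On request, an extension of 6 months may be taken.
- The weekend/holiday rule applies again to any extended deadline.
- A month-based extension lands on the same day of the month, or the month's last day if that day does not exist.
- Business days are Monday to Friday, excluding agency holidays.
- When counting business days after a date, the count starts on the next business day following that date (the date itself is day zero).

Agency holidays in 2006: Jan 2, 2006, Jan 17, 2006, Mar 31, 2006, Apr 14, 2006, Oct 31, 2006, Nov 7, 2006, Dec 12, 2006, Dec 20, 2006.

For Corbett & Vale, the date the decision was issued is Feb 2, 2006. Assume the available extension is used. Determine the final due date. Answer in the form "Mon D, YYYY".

Aug 16, 2006

Starting the day after Feb 2, 2006 and counting 10 business days lands on Feb 16, 2006.
Feb 16, 2006 (Thursday) is already a business day.
Applying the 6 months extension: 6 months after Feb 16, 2006 is Aug 16, 2006.
Aug 16, 2006 falls on a Wednesday, which is a business day, so no adjustment is needed.
Deadline: Aug 16, 2006.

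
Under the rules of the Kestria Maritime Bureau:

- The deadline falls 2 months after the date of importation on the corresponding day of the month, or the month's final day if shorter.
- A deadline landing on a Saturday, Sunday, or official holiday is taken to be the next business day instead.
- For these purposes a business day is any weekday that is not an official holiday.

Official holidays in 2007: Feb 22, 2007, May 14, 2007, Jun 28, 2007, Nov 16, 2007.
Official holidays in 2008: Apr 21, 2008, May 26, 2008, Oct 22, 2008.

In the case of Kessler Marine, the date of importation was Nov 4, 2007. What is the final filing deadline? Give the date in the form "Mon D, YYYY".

2 months from Nov 4, 2007 is Jan 4, 2008.
Jan 4, 2008 (Friday) is already a business day.
The final due date is Jan 4, 2008.

Jan 4, 2008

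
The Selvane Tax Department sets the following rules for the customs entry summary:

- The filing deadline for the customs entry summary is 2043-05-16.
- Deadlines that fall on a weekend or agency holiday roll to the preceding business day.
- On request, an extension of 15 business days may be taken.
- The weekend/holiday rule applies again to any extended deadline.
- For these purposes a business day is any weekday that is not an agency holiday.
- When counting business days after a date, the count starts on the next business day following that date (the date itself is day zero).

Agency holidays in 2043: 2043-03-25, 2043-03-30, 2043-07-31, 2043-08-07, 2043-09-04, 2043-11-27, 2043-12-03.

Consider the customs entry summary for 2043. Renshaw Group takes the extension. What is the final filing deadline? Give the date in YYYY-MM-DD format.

The statutory due date is 2043-05-16.
2043-05-16 is a Saturday, so it moves to the preceding business day, 2043-05-15 (Friday).
Counting 15 further business days from 2043-05-15 reaches 2043-06-05.
2043-06-05 is a Friday and not a listed holiday, so it stands.
The final due date is 2043-06-05.

2043-06-05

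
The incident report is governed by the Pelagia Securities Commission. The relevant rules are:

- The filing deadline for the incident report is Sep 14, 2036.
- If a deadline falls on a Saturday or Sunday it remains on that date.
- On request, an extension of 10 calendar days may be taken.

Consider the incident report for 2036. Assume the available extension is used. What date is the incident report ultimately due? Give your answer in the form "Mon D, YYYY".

Sep 24, 2036

Start from the fixed due date, Sep 14, 2036.
Sep 14, 2036 falls on a Sunday. The rules make no weekend/holiday allowance, so it remains Sep 14, 2036.
Add the 10 calendar-day extension to Sep 14, 2036: Sep 24, 2036.
Sep 24, 2036 is a Wednesday; no weekend or holiday adjustment applies.
The final due date is Sep 24, 2036.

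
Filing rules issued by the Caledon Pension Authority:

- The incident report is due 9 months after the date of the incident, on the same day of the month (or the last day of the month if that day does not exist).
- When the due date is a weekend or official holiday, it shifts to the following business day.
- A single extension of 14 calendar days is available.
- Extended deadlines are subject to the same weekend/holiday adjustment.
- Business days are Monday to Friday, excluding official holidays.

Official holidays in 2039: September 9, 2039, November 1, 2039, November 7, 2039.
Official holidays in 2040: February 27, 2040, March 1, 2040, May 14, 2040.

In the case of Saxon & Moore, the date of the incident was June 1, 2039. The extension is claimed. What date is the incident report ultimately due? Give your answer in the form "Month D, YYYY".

Moving 9 months forward from June 1, 2039 on the corresponding day gives March 1, 2040.
March 1, 2040 is a listed holiday; the next business day is March 2, 2040 (Friday).
Applying the 14-calendar-day extension: March 2, 2040 + 14 days = March 16, 2040.
March 16, 2040 is a Friday and not a listed holiday, so it stands.
Final deadline: March 16, 2040.

March 16, 2040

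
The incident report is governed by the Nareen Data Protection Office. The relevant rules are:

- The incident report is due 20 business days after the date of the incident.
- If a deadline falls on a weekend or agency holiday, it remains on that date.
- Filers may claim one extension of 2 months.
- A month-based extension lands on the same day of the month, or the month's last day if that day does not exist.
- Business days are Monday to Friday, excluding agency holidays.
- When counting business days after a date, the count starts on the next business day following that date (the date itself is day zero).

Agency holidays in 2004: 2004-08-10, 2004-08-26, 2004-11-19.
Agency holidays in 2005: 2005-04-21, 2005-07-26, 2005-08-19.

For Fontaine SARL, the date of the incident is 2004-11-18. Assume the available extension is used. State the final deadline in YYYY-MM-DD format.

2005-02-17

Starting the day after 2004-11-18 and counting 20 business days lands on 2004-12-17.
No adjustment is made for weekends or holidays, so 2004-12-17 stands.
Add 2 months to 2004-12-17: 2005-02-17.
No adjustment is made for weekends or holidays, so 2005-02-17 stands.
Final deadline: 2005-02-17.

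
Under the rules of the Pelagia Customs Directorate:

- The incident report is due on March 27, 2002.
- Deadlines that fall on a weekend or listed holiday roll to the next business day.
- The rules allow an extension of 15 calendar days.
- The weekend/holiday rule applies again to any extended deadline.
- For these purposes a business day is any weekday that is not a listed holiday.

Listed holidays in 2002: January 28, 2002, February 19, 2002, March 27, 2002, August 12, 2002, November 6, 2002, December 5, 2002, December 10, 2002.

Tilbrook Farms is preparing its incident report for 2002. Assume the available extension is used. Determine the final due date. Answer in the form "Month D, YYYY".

April 12, 2002

The stated deadline is March 27, 2002.
Because March 27, 2002 is a listed holiday, the deadline becomes March 28, 2002 (Thursday).
Applying the 15-calendar-day extension: March 28, 2002 + 15 days = April 12, 2002.
Since April 12, 2002 is a Friday and not a holiday, the date is unchanged.
The final due date is April 12, 2002.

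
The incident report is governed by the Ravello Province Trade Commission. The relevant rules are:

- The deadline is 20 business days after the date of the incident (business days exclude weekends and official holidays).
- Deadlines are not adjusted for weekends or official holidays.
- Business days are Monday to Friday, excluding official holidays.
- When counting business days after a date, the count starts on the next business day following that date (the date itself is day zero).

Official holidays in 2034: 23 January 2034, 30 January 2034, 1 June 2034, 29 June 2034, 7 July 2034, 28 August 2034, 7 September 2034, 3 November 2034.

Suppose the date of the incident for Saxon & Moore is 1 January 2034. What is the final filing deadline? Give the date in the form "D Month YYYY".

31 January 2034

Counting 20 business days after 1 January 2034 (skipping weekends and listed holidays) reaches 31 January 2034.
No adjustment is made for weekends or holidays, so 31 January 2034 stands.
Final deadline: 31 January 2034.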